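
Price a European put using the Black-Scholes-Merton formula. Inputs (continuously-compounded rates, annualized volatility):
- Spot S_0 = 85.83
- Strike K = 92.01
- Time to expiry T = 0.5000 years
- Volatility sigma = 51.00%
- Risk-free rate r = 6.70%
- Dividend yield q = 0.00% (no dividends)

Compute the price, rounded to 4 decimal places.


d1 = (ln(S/K) + (r - q + 0.5*sigma^2) * T) / (sigma * sqrt(T)) = 0.08040589
d2 = d1 - sigma * sqrt(T) = -0.28021857
exp(-rT) = 0.96705491; exp(-qT) = 1.00000000
P = K * exp(-rT) * N(-d2) - S_0 * exp(-qT) * N(-d1)
N(-d1) = 0.46795722; N(-d2) = 0.61034509
P = 92.0100 * 0.96705491 * 0.61034509 - 85.8300 * 1.00000000 * 0.46795722 = 14.1430

Answer: Price = 14.1430


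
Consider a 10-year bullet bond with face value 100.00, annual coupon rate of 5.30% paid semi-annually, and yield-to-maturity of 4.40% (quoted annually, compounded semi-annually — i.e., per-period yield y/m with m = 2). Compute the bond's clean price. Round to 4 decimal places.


Answer: Price = 107.2181

Derivation:
Coupon per period c = face * coupon_rate / m = 2.650000
Periods per year m = 2; per-period yield y/m = 0.022000
Number of cashflows N = 20
Cashflows (t years, CF_t, discount factor 1/(1+y/m)^(m*t), PV):
  t = 0.5000: CF_t = 2.650000, DF = 0.978474, PV = 2.592955
  t = 1.0000: CF_t = 2.650000, DF = 0.957411, PV = 2.537138
  t = 1.5000: CF_t = 2.650000, DF = 0.936801, PV = 2.482522
  t = 2.0000: CF_t = 2.650000, DF = 0.916635, PV = 2.429083
  t = 2.5000: CF_t = 2.650000, DF = 0.896903, PV = 2.376793
  t = 3.0000: CF_t = 2.650000, DF = 0.877596, PV = 2.325629
  t = 3.5000: CF_t = 2.650000, DF = 0.858704, PV = 2.275567
  t = 4.0000: CF_t = 2.650000, DF = 0.840220, PV = 2.226582
  t = 4.5000: CF_t = 2.650000, DF = 0.822133, PV = 2.178652
  t = 5.0000: CF_t = 2.650000, DF = 0.804435, PV = 2.131753
  t = 5.5000: CF_t = 2.650000, DF = 0.787119, PV = 2.085864
  t = 6.0000: CF_t = 2.650000, DF = 0.770175, PV = 2.040963
  t = 6.5000: CF_t = 2.650000, DF = 0.753596, PV = 1.997028
  t = 7.0000: CF_t = 2.650000, DF = 0.737373, PV = 1.954039
  t = 7.5000: CF_t = 2.650000, DF = 0.721500, PV = 1.911976
  t = 8.0000: CF_t = 2.650000, DF = 0.705969, PV = 1.870818
  t = 8.5000: CF_t = 2.650000, DF = 0.690772, PV = 1.830546
  t = 9.0000: CF_t = 2.650000, DF = 0.675902, PV = 1.791141
  t = 9.5000: CF_t = 2.650000, DF = 0.661352, PV = 1.752584
  t = 10.0000: CF_t = 102.650000, DF = 0.647116, PV = 66.426449
Price P = sum_t PV_t = 107.218083


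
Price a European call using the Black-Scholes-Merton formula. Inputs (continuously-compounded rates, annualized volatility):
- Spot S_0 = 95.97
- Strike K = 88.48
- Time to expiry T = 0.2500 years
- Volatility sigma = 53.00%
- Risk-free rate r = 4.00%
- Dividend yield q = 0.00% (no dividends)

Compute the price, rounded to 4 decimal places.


Answer: Price = 14.4246

Derivation:
d1 = (ln(S/K) + (r - q + 0.5*sigma^2) * T) / (sigma * sqrt(T)) = 0.47687398
d2 = d1 - sigma * sqrt(T) = 0.21187398
exp(-rT) = 0.99004983; exp(-qT) = 1.00000000
C = S_0 * exp(-qT) * N(d1) - K * exp(-rT) * N(d2)
N(d1) = 0.68327407; N(d2) = 0.58389732
C = 95.9700 * 1.00000000 * 0.68327407 - 88.4800 * 0.99004983 * 0.58389732 = 14.4246


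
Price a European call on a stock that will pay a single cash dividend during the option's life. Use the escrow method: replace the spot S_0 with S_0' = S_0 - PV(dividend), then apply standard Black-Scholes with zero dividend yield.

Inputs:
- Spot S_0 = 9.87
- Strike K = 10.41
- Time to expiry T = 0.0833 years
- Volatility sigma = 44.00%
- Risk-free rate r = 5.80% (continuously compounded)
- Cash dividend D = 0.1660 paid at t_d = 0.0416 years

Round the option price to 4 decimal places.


PV(D) = D * exp(-r * t_d) = 0.1660 * 0.99759011 = 0.16559996
S_0' = S_0 - PV(D) = 9.8700 - 0.16559996 = 9.70440004
d1 = (ln(S_0'/K) + (r + sigma^2/2)*T) / (sigma*sqrt(T)) = -0.45115286
d2 = d1 - sigma*sqrt(T) = -0.57814451
exp(-rT) = 0.99518025
N(d1) = 0.32593969; N(d2) = 0.28158328
C = S_0' * N(d1) - K * exp(-rT) * N(d2) = 9.70440004 * 0.32593969 - 10.4100 * 0.99518025 * 0.28158328 = 0.2459

Answer: Price = 0.2459


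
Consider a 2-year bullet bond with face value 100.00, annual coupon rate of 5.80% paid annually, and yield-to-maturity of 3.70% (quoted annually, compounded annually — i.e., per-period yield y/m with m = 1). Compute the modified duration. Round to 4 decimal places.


Answer: Modified duration = 1.8768

Derivation:
Coupon per period c = face * coupon_rate / m = 5.800000
Periods per year m = 1; per-period yield y/m = 0.037000
Number of cashflows N = 2
Cashflows (t years, CF_t, discount factor 1/(1+y/m)^(m*t), PV):
  t = 1.0000: CF_t = 5.800000, DF = 0.964320, PV = 5.593057
  t = 2.0000: CF_t = 105.800000, DF = 0.929913, PV = 98.384833
Price P = sum_t PV_t = 103.977890
First compute Macaulay numerator sum_t t * PV_t:
  t * PV_t at t = 1.0000: 5.593057
  t * PV_t at t = 2.0000: 196.769667
Macaulay duration D = 202.362724 / 103.977890 = 1.946209
Modified duration = D / (1 + y/m) = 1.946209 / (1 + 0.037000) = 1.876769


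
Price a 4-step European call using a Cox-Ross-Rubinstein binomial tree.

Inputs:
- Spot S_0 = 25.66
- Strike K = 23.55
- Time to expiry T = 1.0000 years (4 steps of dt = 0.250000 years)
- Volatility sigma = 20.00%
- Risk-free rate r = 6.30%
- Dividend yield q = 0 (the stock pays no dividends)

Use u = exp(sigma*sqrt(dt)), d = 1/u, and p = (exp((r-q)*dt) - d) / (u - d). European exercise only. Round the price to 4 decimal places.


dt = T/N = 0.250000
u = exp(sigma*sqrt(dt)) = 1.105171; d = 1/u = 0.904837
p = (exp((r-q)*dt) - d) / (u - d) = 0.554262
Discount per step: exp(-r*dt) = 0.984373
Stock lattice S(k, i) with i counting down-moves:
  k=0: S(0,0) = 25.6600
  k=1: S(1,0) = 28.3587; S(1,1) = 23.2181
  k=2: S(2,0) = 31.3412; S(2,1) = 25.6600; S(2,2) = 21.0086
  k=3: S(3,0) = 34.6374; S(3,1) = 28.3587; S(3,2) = 23.2181; S(3,3) = 19.0094
  k=4: S(4,0) = 38.2802; S(4,1) = 31.3412; S(4,2) = 25.6600; S(4,3) = 21.0086; S(4,4) = 17.2004
Terminal payoffs V(N, i) = max(S_T - K, 0):
  V(4,0) = 14.730222; V(4,1) = 7.791195; V(4,2) = 2.110000; V(4,3) = 0.000000; V(4,4) = 0.000000
Backward induction: V(k, i) = exp(-r*dt) * [p * V(k+1, i) + (1-p) * V(k+1, i+1)].
  V(3,0) = exp(-r*dt) * [p*14.730222 + (1-p)*7.791195] = 11.455384
  V(3,1) = exp(-r*dt) * [p*7.791195 + (1-p)*2.110000] = 5.176693
  V(3,2) = exp(-r*dt) * [p*2.110000 + (1-p)*0.000000] = 1.151218
  V(3,3) = exp(-r*dt) * [p*0.000000 + (1-p)*0.000000] = 0.000000
  V(2,0) = exp(-r*dt) * [p*11.455384 + (1-p)*5.176693] = 8.521458
  V(2,1) = exp(-r*dt) * [p*5.176693 + (1-p)*1.151218] = 3.329531
  V(2,2) = exp(-r*dt) * [p*1.151218 + (1-p)*0.000000] = 0.628105
  V(1,0) = exp(-r*dt) * [p*8.521458 + (1-p)*3.329531] = 6.110221
  V(1,1) = exp(-r*dt) * [p*3.329531 + (1-p)*0.628105] = 2.092190
  V(0,0) = exp(-r*dt) * [p*6.110221 + (1-p)*2.092190] = 4.251738

Answer: Price = V(0,0) = 4.2517


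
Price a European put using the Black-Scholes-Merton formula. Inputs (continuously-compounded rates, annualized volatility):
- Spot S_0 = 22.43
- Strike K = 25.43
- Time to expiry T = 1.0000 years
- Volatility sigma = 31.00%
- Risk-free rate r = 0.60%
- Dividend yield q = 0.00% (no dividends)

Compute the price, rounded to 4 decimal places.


d1 = (ln(S/K) + (r - q + 0.5*sigma^2) * T) / (sigma * sqrt(T)) = -0.23058139
d2 = d1 - sigma * sqrt(T) = -0.54058139
exp(-rT) = 0.99401796; exp(-qT) = 1.00000000
P = K * exp(-rT) * N(-d2) - S_0 * exp(-qT) * N(-d1)
N(-d1) = 0.59117999; N(-d2) = 0.70560193
P = 25.4300 * 0.99401796 * 0.70560193 - 22.4300 * 1.00000000 * 0.59117999 = 4.5760

Answer: Price = 4.5760


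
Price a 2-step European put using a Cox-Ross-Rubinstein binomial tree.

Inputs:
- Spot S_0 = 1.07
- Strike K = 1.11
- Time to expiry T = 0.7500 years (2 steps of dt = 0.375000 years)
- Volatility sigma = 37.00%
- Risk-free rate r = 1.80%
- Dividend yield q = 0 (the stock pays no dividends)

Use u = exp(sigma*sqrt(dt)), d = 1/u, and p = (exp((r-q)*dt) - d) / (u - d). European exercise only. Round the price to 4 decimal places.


dt = T/N = 0.375000
u = exp(sigma*sqrt(dt)) = 1.254300; d = 1/u = 0.797257
p = (exp((r-q)*dt) - d) / (u - d) = 0.458415
Discount per step: exp(-r*dt) = 0.993273
Stock lattice S(k, i) with i counting down-moves:
  k=0: S(0,0) = 1.0700
  k=1: S(1,0) = 1.3421; S(1,1) = 0.8531
  k=2: S(2,0) = 1.6834; S(2,1) = 1.0700; S(2,2) = 0.6801
Terminal payoffs V(N, i) = max(K - S_T, 0):
  V(2,0) = 0.000000; V(2,1) = 0.040000; V(2,2) = 0.429887
Backward induction: V(k, i) = exp(-r*dt) * [p * V(k+1, i) + (1-p) * V(k+1, i+1)].
  V(1,0) = exp(-r*dt) * [p*0.000000 + (1-p)*0.040000] = 0.021518
  V(1,1) = exp(-r*dt) * [p*0.040000 + (1-p)*0.429887] = 0.249467
  V(0,0) = exp(-r*dt) * [p*0.021518 + (1-p)*0.249467] = 0.143996

Answer: Price = V(0,0) = 0.1440


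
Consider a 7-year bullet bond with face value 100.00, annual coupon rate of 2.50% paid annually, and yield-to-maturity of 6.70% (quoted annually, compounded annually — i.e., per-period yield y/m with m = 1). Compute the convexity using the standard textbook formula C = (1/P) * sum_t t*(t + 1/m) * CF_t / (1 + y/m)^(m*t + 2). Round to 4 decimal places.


Answer: Convexity = 43.8693

Derivation:
Coupon per period c = face * coupon_rate / m = 2.500000
Periods per year m = 1; per-period yield y/m = 0.067000
Number of cashflows N = 7
Cashflows (t years, CF_t, discount factor 1/(1+y/m)^(m*t), PV):
  t = 1.0000: CF_t = 2.500000, DF = 0.937207, PV = 2.343018
  t = 2.0000: CF_t = 2.500000, DF = 0.878357, PV = 2.195893
  t = 3.0000: CF_t = 2.500000, DF = 0.823203, PV = 2.058007
  t = 4.0000: CF_t = 2.500000, DF = 0.771511, PV = 1.928778
  t = 5.0000: CF_t = 2.500000, DF = 0.723066, PV = 1.807665
  t = 6.0000: CF_t = 2.500000, DF = 0.677663, PV = 1.694156
  t = 7.0000: CF_t = 102.500000, DF = 0.635110, PV = 65.098792
Price P = sum_t PV_t = 77.126309
Convexity numerator sum_t t*(t + 1/m) * CF_t / (1+y/m)^(m*t + 2):
  t = 1.0000: term = 4.116013
  t = 2.0000: term = 11.572670
  t = 3.0000: term = 21.691978
  t = 4.0000: term = 33.883127
  t = 5.0000: term = 47.633262
  t = 6.0000: term = 62.499126
  t = 7.0000: term = 3202.079554
Convexity = (1/P) * sum = 3383.475731 / 77.126309 = 43.869281


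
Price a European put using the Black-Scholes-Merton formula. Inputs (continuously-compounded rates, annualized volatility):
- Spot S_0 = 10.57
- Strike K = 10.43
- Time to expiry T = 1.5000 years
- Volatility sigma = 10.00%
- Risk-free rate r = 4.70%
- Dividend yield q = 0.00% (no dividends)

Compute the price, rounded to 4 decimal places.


Answer: Price = 0.1819

Derivation:
d1 = (ln(S/K) + (r - q + 0.5*sigma^2) * T) / (sigma * sqrt(T)) = 0.74573516
d2 = d1 - sigma * sqrt(T) = 0.62326067
exp(-rT) = 0.93192774; exp(-qT) = 1.00000000
P = K * exp(-rT) * N(-d2) - S_0 * exp(-qT) * N(-d1)
N(-d1) = 0.22791371; N(-d2) = 0.26655662
P = 10.4300 * 0.93192774 * 0.26655662 - 10.5700 * 1.00000000 * 0.22791371 = 0.1819


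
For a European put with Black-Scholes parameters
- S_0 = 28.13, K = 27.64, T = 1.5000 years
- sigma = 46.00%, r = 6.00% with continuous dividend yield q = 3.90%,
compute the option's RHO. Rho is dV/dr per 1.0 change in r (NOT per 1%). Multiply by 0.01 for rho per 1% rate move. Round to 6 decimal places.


Answer: Rho = -21.868832

Derivation:
d1 = 0.3687948626; d2 = -0.1945877783
phi(d1) = 0.3727142053; exp(-qT) = 0.9431782404; exp(-rT) = 0.9139311853
N(-d2) = 0.5771421642
Rho = -K*T*exp(-rT)*N(-d2) = -27.6400 * 1.5000 * 0.9139311853 * 0.5771421642 = -21.868832


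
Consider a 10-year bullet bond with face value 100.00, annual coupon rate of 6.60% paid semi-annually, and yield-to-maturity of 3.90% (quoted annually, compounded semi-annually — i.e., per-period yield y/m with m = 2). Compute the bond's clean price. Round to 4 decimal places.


Answer: Price = 122.1813

Derivation:
Coupon per period c = face * coupon_rate / m = 3.300000
Periods per year m = 2; per-period yield y/m = 0.019500
Number of cashflows N = 20
Cashflows (t years, CF_t, discount factor 1/(1+y/m)^(m*t), PV):
  t = 0.5000: CF_t = 3.300000, DF = 0.980873, PV = 3.236881
  t = 1.0000: CF_t = 3.300000, DF = 0.962112, PV = 3.174969
  t = 1.5000: CF_t = 3.300000, DF = 0.943709, PV = 3.114241
  t = 2.0000: CF_t = 3.300000, DF = 0.925659, PV = 3.054675
  t = 2.5000: CF_t = 3.300000, DF = 0.907954, PV = 2.996248
  t = 3.0000: CF_t = 3.300000, DF = 0.890588, PV = 2.938939
  t = 3.5000: CF_t = 3.300000, DF = 0.873553, PV = 2.882726
  t = 4.0000: CF_t = 3.300000, DF = 0.856845, PV = 2.827588
  t = 4.5000: CF_t = 3.300000, DF = 0.840456, PV = 2.773504
  t = 5.0000: CF_t = 3.300000, DF = 0.824380, PV = 2.720456
  t = 5.5000: CF_t = 3.300000, DF = 0.808613, PV = 2.668421
  t = 6.0000: CF_t = 3.300000, DF = 0.793146, PV = 2.617382
  t = 6.5000: CF_t = 3.300000, DF = 0.777976, PV = 2.567320
  t = 7.0000: CF_t = 3.300000, DF = 0.763095, PV = 2.518214
  t = 7.5000: CF_t = 3.300000, DF = 0.748500, PV = 2.470049
  t = 8.0000: CF_t = 3.300000, DF = 0.734183, PV = 2.422804
  t = 8.5000: CF_t = 3.300000, DF = 0.720140, PV = 2.376463
  t = 9.0000: CF_t = 3.300000, DF = 0.706366, PV = 2.331008
  t = 9.5000: CF_t = 3.300000, DF = 0.692855, PV = 2.286423
  t = 10.0000: CF_t = 103.300000, DF = 0.679603, PV = 70.203008
Price P = sum_t PV_t = 122.181319


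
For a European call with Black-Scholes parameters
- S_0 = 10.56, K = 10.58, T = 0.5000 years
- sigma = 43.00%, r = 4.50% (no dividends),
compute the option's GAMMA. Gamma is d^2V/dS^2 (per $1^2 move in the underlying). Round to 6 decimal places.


d1 = 0.2198044779; d2 = -0.0842514380
phi(d1) = 0.3894205019; exp(-qT) = 1.0000000000; exp(-rT) = 0.9777512372
Gamma = exp(-qT) * phi(d1) / (S * sigma * sqrt(T)) = 1.0000000000 * 0.3894205019 / (10.5600 * 0.4300 * 0.7071067812) = 0.121283

Answer: Gamma = 0.121283


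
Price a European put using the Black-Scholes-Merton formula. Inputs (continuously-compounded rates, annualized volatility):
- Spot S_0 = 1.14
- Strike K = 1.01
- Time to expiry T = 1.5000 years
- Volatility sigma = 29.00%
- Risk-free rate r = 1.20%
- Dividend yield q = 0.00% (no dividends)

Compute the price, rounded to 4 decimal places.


Answer: Price = 0.0875

Derivation:
d1 = (ln(S/K) + (r - q + 0.5*sigma^2) * T) / (sigma * sqrt(T)) = 0.56916268
d2 = d1 - sigma * sqrt(T) = 0.21398667
exp(-rT) = 0.98216103; exp(-qT) = 1.00000000
P = K * exp(-rT) * N(-d2) - S_0 * exp(-qT) * N(-d1)
N(-d1) = 0.28462287; N(-d2) = 0.41527873
P = 1.0100 * 0.98216103 * 0.41527873 - 1.1400 * 1.00000000 * 0.28462287 = 0.0875


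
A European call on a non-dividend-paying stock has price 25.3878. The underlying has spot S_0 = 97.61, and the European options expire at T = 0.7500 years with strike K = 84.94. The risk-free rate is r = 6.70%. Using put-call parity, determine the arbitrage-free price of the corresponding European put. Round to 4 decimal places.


Answer: Put price = 8.5550

Derivation:
Put-call parity: C - P = S_0 * exp(-qT) - K * exp(-rT).
S_0 * exp(-qT) = 97.6100 * 1.00000000 = 97.61000000
K * exp(-rT) = 84.9400 * 0.95099165 = 80.77723048
P = C - S*exp(-qT) + K*exp(-rT)
P = 25.3878 - 97.61000000 + 80.77723048 = 8.5550


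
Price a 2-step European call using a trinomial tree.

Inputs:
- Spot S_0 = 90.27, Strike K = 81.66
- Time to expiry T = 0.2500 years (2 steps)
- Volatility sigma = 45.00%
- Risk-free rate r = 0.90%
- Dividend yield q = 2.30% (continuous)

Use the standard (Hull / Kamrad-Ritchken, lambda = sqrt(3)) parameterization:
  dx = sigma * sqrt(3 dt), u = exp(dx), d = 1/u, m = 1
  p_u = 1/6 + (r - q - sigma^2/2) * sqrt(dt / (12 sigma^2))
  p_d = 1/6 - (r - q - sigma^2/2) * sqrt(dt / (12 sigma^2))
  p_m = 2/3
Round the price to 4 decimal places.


Answer: Price = V(0,0) = 12.7249

Derivation:
dt = T/N = 0.125000; dx = sigma*sqrt(3*dt) = 0.275568
u = exp(dx) = 1.317278; d = 1/u = 0.759141
p_u = 0.140527, p_m = 0.666667, p_d = 0.192806
Discount per step: exp(-r*dt) = 0.998876
Stock lattice S(k, j) with j the centered position index:
  k=0: S(0,+0) = 90.2700
  k=1: S(1,-1) = 68.5277; S(1,+0) = 90.2700; S(1,+1) = 118.9107
  k=2: S(2,-2) = 52.0222; S(2,-1) = 68.5277; S(2,+0) = 90.2700; S(2,+1) = 118.9107; S(2,+2) = 156.6385
Terminal payoffs V(N, j) = max(S_T - K, 0):
  V(2,-2) = 0.000000; V(2,-1) = 0.000000; V(2,+0) = 8.610000; V(2,+1) = 37.250698; V(2,+2) = 74.978464
Backward induction: V(k, j) = exp(-r*dt) * [p_u * V(k+1, j+1) + p_m * V(k+1, j) + p_d * V(k+1, j-1)]
  V(1,-1) = exp(-r*dt) * [p_u*8.610000 + p_m*0.000000 + p_d*0.000000] = 1.208581
  V(1,+0) = exp(-r*dt) * [p_u*37.250698 + p_m*8.610000 + p_d*0.000000] = 10.962405
  V(1,+1) = exp(-r*dt) * [p_u*74.978464 + p_m*37.250698 + p_d*8.610000] = 36.988753
  V(0,+0) = exp(-r*dt) * [p_u*36.988753 + p_m*10.962405 + p_d*1.208581] = 12.724903


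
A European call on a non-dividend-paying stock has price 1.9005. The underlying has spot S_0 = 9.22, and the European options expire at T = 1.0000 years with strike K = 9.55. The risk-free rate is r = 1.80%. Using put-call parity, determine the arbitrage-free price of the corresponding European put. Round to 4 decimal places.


Put-call parity: C - P = S_0 * exp(-qT) - K * exp(-rT).
S_0 * exp(-qT) = 9.2200 * 1.00000000 = 9.22000000
K * exp(-rT) = 9.5500 * 0.98216103 = 9.37963786
P = C - S*exp(-qT) + K*exp(-rT)
P = 1.9005 - 9.22000000 + 9.37963786 = 2.0601

Answer: Put price = 2.0601


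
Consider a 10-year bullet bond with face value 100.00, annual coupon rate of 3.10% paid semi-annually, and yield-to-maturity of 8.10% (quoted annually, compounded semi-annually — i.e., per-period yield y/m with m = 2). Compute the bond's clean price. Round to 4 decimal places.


Coupon per period c = face * coupon_rate / m = 1.550000
Periods per year m = 2; per-period yield y/m = 0.040500
Number of cashflows N = 20
Cashflows (t years, CF_t, discount factor 1/(1+y/m)^(m*t), PV):
  t = 0.5000: CF_t = 1.550000, DF = 0.961076, PV = 1.489668
  t = 1.0000: CF_t = 1.550000, DF = 0.923668, PV = 1.431685
  t = 1.5000: CF_t = 1.550000, DF = 0.887715, PV = 1.375959
  t = 2.0000: CF_t = 1.550000, DF = 0.853162, PV = 1.322402
  t = 2.5000: CF_t = 1.550000, DF = 0.819954, PV = 1.270929
  t = 3.0000: CF_t = 1.550000, DF = 0.788039, PV = 1.221460
  t = 3.5000: CF_t = 1.550000, DF = 0.757365, PV = 1.173916
  t = 4.0000: CF_t = 1.550000, DF = 0.727886, PV = 1.128223
  t = 4.5000: CF_t = 1.550000, DF = 0.699554, PV = 1.084309
  t = 5.0000: CF_t = 1.550000, DF = 0.672325, PV = 1.042103
  t = 5.5000: CF_t = 1.550000, DF = 0.646156, PV = 1.001541
  t = 6.0000: CF_t = 1.550000, DF = 0.621005, PV = 0.962558
  t = 6.5000: CF_t = 1.550000, DF = 0.596833, PV = 0.925091
  t = 7.0000: CF_t = 1.550000, DF = 0.573602, PV = 0.889083
  t = 7.5000: CF_t = 1.550000, DF = 0.551276, PV = 0.854477
  t = 8.0000: CF_t = 1.550000, DF = 0.529818, PV = 0.821218
  t = 8.5000: CF_t = 1.550000, DF = 0.509196, PV = 0.789253
  t = 9.0000: CF_t = 1.550000, DF = 0.489376, PV = 0.758532
  t = 9.5000: CF_t = 1.550000, DF = 0.470328, PV = 0.729008
  t = 10.0000: CF_t = 101.550000, DF = 0.452021, PV = 45.902701
Price P = sum_t PV_t = 66.174116

Answer: Price = 66.1741


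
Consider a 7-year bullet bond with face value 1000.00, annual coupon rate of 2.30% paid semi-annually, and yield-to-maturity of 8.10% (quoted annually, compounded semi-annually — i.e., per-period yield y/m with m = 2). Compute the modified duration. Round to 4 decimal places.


Answer: Modified duration = 6.1294

Derivation:
Coupon per period c = face * coupon_rate / m = 11.500000
Periods per year m = 2; per-period yield y/m = 0.040500
Number of cashflows N = 14
Cashflows (t years, CF_t, discount factor 1/(1+y/m)^(m*t), PV):
  t = 0.5000: CF_t = 11.500000, DF = 0.961076, PV = 11.052379
  t = 1.0000: CF_t = 11.500000, DF = 0.923668, PV = 10.622180
  t = 1.5000: CF_t = 11.500000, DF = 0.887715, PV = 10.208727
  t = 2.0000: CF_t = 11.500000, DF = 0.853162, PV = 9.811367
  t = 2.5000: CF_t = 11.500000, DF = 0.819954, PV = 9.429473
  t = 3.0000: CF_t = 11.500000, DF = 0.788039, PV = 9.062444
  t = 3.5000: CF_t = 11.500000, DF = 0.757365, PV = 8.709701
  t = 4.0000: CF_t = 11.500000, DF = 0.727886, PV = 8.370688
  t = 4.5000: CF_t = 11.500000, DF = 0.699554, PV = 8.044871
  t = 5.0000: CF_t = 11.500000, DF = 0.672325, PV = 7.731736
  t = 5.5000: CF_t = 11.500000, DF = 0.646156, PV = 7.430789
  t = 6.0000: CF_t = 11.500000, DF = 0.621005, PV = 7.141556
  t = 6.5000: CF_t = 11.500000, DF = 0.596833, PV = 6.863581
  t = 7.0000: CF_t = 1011.500000, DF = 0.573602, PV = 580.198636
Price P = sum_t PV_t = 694.678126
First compute Macaulay numerator sum_t t * PV_t:
  t * PV_t at t = 0.5000: 5.526189
  t * PV_t at t = 1.0000: 10.622180
  t * PV_t at t = 1.5000: 15.313090
  t * PV_t at t = 2.0000: 19.622733
  t * PV_t at t = 2.5000: 23.573682
  t * PV_t at t = 3.0000: 27.187332
  t * PV_t at t = 3.5000: 30.483954
  t * PV_t at t = 4.0000: 33.482753
  t * PV_t at t = 4.5000: 36.201919
  t * PV_t at t = 5.0000: 38.658678
  t * PV_t at t = 5.5000: 40.869338
  t * PV_t at t = 6.0000: 42.849334
  t * PV_t at t = 6.5000: 44.613274
  t * PV_t at t = 7.0000: 4061.390452
Macaulay duration D = 4430.394908 / 694.678126 = 6.377623
Modified duration = D / (1 + y/m) = 6.377623 / (1 + 0.040500) = 6.129383


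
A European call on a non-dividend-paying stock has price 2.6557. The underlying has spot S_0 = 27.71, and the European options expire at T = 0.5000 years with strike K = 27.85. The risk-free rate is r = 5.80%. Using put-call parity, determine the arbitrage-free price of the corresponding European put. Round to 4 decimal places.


Put-call parity: C - P = S_0 * exp(-qT) - K * exp(-rT).
S_0 * exp(-qT) = 27.7100 * 1.00000000 = 27.71000000
K * exp(-rT) = 27.8500 * 0.97141646 = 27.05394854
P = C - S*exp(-qT) + K*exp(-rT)
P = 2.6557 - 27.71000000 + 27.05394854 = 1.9996

Answer: Put price = 1.9996


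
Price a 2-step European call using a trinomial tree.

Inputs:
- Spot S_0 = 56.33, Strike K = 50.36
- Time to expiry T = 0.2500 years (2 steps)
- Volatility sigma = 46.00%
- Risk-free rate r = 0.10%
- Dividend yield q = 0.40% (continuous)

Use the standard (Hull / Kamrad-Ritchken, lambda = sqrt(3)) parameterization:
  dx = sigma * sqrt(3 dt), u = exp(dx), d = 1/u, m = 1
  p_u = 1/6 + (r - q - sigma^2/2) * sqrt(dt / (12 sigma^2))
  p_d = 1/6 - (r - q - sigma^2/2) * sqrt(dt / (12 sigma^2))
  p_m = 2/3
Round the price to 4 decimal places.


Answer: Price = V(0,0) = 8.5804

Derivation:
dt = T/N = 0.125000; dx = sigma*sqrt(3*dt) = 0.281691
u = exp(dx) = 1.325370; d = 1/u = 0.754507
p_u = 0.142527, p_m = 0.666667, p_d = 0.190807
Discount per step: exp(-r*dt) = 0.999875
Stock lattice S(k, j) with j the centered position index:
  k=0: S(0,+0) = 56.3300
  k=1: S(1,-1) = 42.5014; S(1,+0) = 56.3300; S(1,+1) = 74.6581
  k=2: S(2,-2) = 32.0675; S(2,-1) = 42.5014; S(2,+0) = 56.3300; S(2,+1) = 74.6581; S(2,+2) = 98.9495
Terminal payoffs V(N, j) = max(S_T - K, 0):
  V(2,-2) = 0.000000; V(2,-1) = 0.000000; V(2,+0) = 5.970000; V(2,+1) = 24.298066; V(2,+2) = 48.589527
Backward induction: V(k, j) = exp(-r*dt) * [p_u * V(k+1, j+1) + p_m * V(k+1, j) + p_d * V(k+1, j-1)]
  V(1,-1) = exp(-r*dt) * [p_u*5.970000 + p_m*0.000000 + p_d*0.000000] = 0.850778
  V(1,+0) = exp(-r*dt) * [p_u*24.298066 + p_m*5.970000 + p_d*0.000000] = 7.442195
  V(1,+1) = exp(-r*dt) * [p_u*48.589527 + p_m*24.298066 + p_d*5.970000] = 24.260102
  V(0,+0) = exp(-r*dt) * [p_u*24.260102 + p_m*7.442195 + p_d*0.850778] = 8.580438


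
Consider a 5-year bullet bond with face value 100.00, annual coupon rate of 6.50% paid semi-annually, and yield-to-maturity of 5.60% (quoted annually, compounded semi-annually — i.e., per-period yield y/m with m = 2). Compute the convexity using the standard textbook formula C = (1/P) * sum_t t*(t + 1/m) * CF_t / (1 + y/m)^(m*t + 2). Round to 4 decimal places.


Answer: Convexity = 21.6397

Derivation:
Coupon per period c = face * coupon_rate / m = 3.250000
Periods per year m = 2; per-period yield y/m = 0.028000
Number of cashflows N = 10
Cashflows (t years, CF_t, discount factor 1/(1+y/m)^(m*t), PV):
  t = 0.5000: CF_t = 3.250000, DF = 0.972763, PV = 3.161479
  t = 1.0000: CF_t = 3.250000, DF = 0.946267, PV = 3.075368
  t = 1.5000: CF_t = 3.250000, DF = 0.920493, PV = 2.991603
  t = 2.0000: CF_t = 3.250000, DF = 0.895422, PV = 2.910120
  t = 2.5000: CF_t = 3.250000, DF = 0.871033, PV = 2.830856
  t = 3.0000: CF_t = 3.250000, DF = 0.847308, PV = 2.753751
  t = 3.5000: CF_t = 3.250000, DF = 0.824230, PV = 2.678746
  t = 4.0000: CF_t = 3.250000, DF = 0.801780, PV = 2.605784
  t = 4.5000: CF_t = 3.250000, DF = 0.779941, PV = 2.534810
  t = 5.0000: CF_t = 103.250000, DF = 0.758698, PV = 78.335553
Price P = sum_t PV_t = 103.878070
Convexity numerator sum_t t*(t + 1/m) * CF_t / (1+y/m)^(m*t + 2):
  t = 0.5000: term = 1.495802
  t = 1.0000: term = 4.365180
  t = 1.5000: term = 8.492568
  t = 2.0000: term = 13.768755
  t = 2.5000: term = 20.090596
  t = 3.0000: term = 27.360734
  t = 3.5000: term = 35.487333
  t = 4.0000: term = 44.383824
  t = 4.5000: term = 53.968658
  t = 5.0000: term = 2038.474947
Convexity = (1/P) * sum = 2247.888397 / 103.878070 = 21.639682


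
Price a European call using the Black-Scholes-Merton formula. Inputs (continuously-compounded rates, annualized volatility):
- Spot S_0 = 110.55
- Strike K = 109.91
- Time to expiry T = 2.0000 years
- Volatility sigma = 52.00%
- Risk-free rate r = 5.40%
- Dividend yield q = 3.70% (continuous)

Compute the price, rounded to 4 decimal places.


Answer: Price = 30.9234

Derivation:
d1 = (ln(S/K) + (r - q + 0.5*sigma^2) * T) / (sigma * sqrt(T)) = 0.42182463
d2 = d1 - sigma * sqrt(T) = -0.31356642
exp(-rT) = 0.89762760; exp(-qT) = 0.92867169
C = S_0 * exp(-qT) * N(d1) - K * exp(-rT) * N(d2)
N(d1) = 0.66342349; N(d2) = 0.37692518
C = 110.5500 * 0.92867169 * 0.66342349 - 109.9100 * 0.89762760 * 0.37692518 = 30.9234


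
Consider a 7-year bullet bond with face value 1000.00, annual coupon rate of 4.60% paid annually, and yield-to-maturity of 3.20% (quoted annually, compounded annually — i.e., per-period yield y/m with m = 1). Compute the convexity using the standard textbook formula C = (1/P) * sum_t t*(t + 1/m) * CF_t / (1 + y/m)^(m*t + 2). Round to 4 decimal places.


Coupon per period c = face * coupon_rate / m = 46.000000
Periods per year m = 1; per-period yield y/m = 0.032000
Number of cashflows N = 7
Cashflows (t years, CF_t, discount factor 1/(1+y/m)^(m*t), PV):
  t = 1.0000: CF_t = 46.000000, DF = 0.968992, PV = 44.573643
  t = 2.0000: CF_t = 46.000000, DF = 0.938946, PV = 43.191515
  t = 3.0000: CF_t = 46.000000, DF = 0.909831, PV = 41.852243
  t = 4.0000: CF_t = 46.000000, DF = 0.881620, PV = 40.554499
  t = 5.0000: CF_t = 46.000000, DF = 0.854283, PV = 39.296995
  t = 6.0000: CF_t = 46.000000, DF = 0.827793, PV = 38.078484
  t = 7.0000: CF_t = 1046.000000, DF = 0.802125, PV = 839.022879
Price P = sum_t PV_t = 1086.570259
Convexity numerator sum_t t*(t + 1/m) * CF_t / (1+y/m)^(m*t + 2):
  t = 1.0000: term = 83.704486
  t = 2.0000: term = 243.326995
  t = 3.0000: term = 471.563944
  t = 4.0000: term = 761.569677
  t = 5.0000: term = 1106.932670
  t = 6.0000: term = 1501.652847
  t = 7.0000: term = 44116.640763
Convexity = (1/P) * sum = 48285.391382 / 1086.570259 = 44.438352

Answer: Convexity = 44.4384


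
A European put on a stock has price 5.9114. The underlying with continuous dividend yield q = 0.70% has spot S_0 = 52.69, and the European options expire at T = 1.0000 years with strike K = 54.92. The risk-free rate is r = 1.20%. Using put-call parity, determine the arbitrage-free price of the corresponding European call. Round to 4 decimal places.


Put-call parity: C - P = S_0 * exp(-qT) - K * exp(-rT).
S_0 * exp(-qT) = 52.6900 * 0.99302444 = 52.32245790
K * exp(-rT) = 54.9200 * 0.98807171 = 54.26489847
C = P + S*exp(-qT) - K*exp(-rT)
C = 5.9114 + 52.32245790 - 54.26489847 = 3.9690

Answer: Call price = 3.9690


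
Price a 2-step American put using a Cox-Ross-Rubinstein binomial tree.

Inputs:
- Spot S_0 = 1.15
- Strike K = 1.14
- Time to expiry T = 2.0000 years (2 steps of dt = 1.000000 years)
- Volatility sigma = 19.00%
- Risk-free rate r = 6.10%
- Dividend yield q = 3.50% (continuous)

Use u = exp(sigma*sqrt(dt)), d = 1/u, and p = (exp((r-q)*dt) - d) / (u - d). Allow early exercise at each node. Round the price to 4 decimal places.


dt = T/N = 1.000000
u = exp(sigma*sqrt(dt)) = 1.209250; d = 1/u = 0.826959
p = (exp((r-q)*dt) - d) / (u - d) = 0.521545
Discount per step: exp(-r*dt) = 0.940823
Stock lattice S(k, i) with i counting down-moves:
  k=0: S(0,0) = 1.1500
  k=1: S(1,0) = 1.3906; S(1,1) = 0.9510
  k=2: S(2,0) = 1.6816; S(2,1) = 1.1500; S(2,2) = 0.7864
Terminal payoffs V(N, i) = max(K - S_T, 0):
  V(2,0) = 0.000000; V(2,1) = 0.000000; V(2,2) = 0.353559
Backward induction: V(k, i) = exp(-r*dt) * [p * V(k+1, i) + (1-p) * V(k+1, i+1)]; then take max(V_cont, immediate exercise) for American.
  V(1,0) = exp(-r*dt) * [p*0.000000 + (1-p)*0.000000] = 0.000000; exercise = 0.000000; V(1,0) = max -> 0.000000
  V(1,1) = exp(-r*dt) * [p*0.000000 + (1-p)*0.353559] = 0.159152; exercise = 0.188997; V(1,1) = max -> 0.188997
  V(0,0) = exp(-r*dt) * [p*0.000000 + (1-p)*0.188997] = 0.085075; exercise = 0.000000; V(0,0) = max -> 0.085075

Answer: Price = V(0,0) = 0.0851


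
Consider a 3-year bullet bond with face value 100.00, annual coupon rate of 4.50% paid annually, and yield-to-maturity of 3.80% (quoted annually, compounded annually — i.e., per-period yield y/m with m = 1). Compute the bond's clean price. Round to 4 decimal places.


Coupon per period c = face * coupon_rate / m = 4.500000
Periods per year m = 1; per-period yield y/m = 0.038000
Number of cashflows N = 3
Cashflows (t years, CF_t, discount factor 1/(1+y/m)^(m*t), PV):
  t = 1.0000: CF_t = 4.500000, DF = 0.963391, PV = 4.335260
  t = 2.0000: CF_t = 4.500000, DF = 0.928122, PV = 4.176551
  t = 3.0000: CF_t = 104.500000, DF = 0.894145, PV = 93.438150
Price P = sum_t PV_t = 101.949961

Answer: Price = 101.9500


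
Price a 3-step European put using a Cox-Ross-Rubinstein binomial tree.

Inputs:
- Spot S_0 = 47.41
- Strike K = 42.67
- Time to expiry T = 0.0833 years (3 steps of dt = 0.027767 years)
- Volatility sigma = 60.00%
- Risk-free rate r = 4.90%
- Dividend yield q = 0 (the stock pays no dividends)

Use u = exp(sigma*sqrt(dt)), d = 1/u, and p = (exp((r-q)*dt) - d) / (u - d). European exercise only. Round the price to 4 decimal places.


dt = T/N = 0.027767
u = exp(sigma*sqrt(dt)) = 1.105149; d = 1/u = 0.904856
p = (exp((r-q)*dt) - d) / (u - d) = 0.481823
Discount per step: exp(-r*dt) = 0.998640
Stock lattice S(k, i) with i counting down-moves:
  k=0: S(0,0) = 47.4100
  k=1: S(1,0) = 52.3951; S(1,1) = 42.8992
  k=2: S(2,0) = 57.9044; S(2,1) = 47.4100; S(2,2) = 38.8176
  k=3: S(3,0) = 63.9930; S(3,1) = 52.3951; S(3,2) = 42.8992; S(3,3) = 35.1243
Terminal payoffs V(N, i) = max(K - S_T, 0):
  V(3,0) = 0.000000; V(3,1) = 0.000000; V(3,2) = 0.000000; V(3,3) = 7.545701
Backward induction: V(k, i) = exp(-r*dt) * [p * V(k+1, i) + (1-p) * V(k+1, i+1)].
  V(2,0) = exp(-r*dt) * [p*0.000000 + (1-p)*0.000000] = 0.000000
  V(2,1) = exp(-r*dt) * [p*0.000000 + (1-p)*0.000000] = 0.000000
  V(2,2) = exp(-r*dt) * [p*0.000000 + (1-p)*7.545701] = 3.904690
  V(1,0) = exp(-r*dt) * [p*0.000000 + (1-p)*0.000000] = 0.000000
  V(1,1) = exp(-r*dt) * [p*0.000000 + (1-p)*3.904690] = 2.020568
  V(0,0) = exp(-r*dt) * [p*0.000000 + (1-p)*2.020568] = 1.045588

Answer: Price = V(0,0) = 1.0456


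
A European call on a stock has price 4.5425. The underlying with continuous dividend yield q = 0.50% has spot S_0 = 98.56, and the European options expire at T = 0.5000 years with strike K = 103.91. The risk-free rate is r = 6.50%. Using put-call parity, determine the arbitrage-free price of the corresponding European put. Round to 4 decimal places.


Put-call parity: C - P = S_0 * exp(-qT) - K * exp(-rT).
S_0 * exp(-qT) = 98.5600 * 0.99750312 = 98.31390774
K * exp(-rT) = 103.9100 * 0.96802245 = 100.58721276
P = C - S*exp(-qT) + K*exp(-rT)
P = 4.5425 - 98.31390774 + 100.58721276 = 6.8158

Answer: Put price = 6.8158


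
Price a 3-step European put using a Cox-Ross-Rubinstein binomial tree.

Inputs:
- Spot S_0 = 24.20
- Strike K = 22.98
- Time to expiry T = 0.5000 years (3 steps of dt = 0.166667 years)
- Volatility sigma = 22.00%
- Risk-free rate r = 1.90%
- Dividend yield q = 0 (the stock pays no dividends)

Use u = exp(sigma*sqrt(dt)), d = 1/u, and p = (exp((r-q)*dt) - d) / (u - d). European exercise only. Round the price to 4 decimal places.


Answer: Price = V(0,0) = 0.8949

Derivation:
dt = T/N = 0.166667
u = exp(sigma*sqrt(dt)) = 1.093971; d = 1/u = 0.914101
p = (exp((r-q)*dt) - d) / (u - d) = 0.495195
Discount per step: exp(-r*dt) = 0.996838
Stock lattice S(k, i) with i counting down-moves:
  k=0: S(0,0) = 24.2000
  k=1: S(1,0) = 26.4741; S(1,1) = 22.1212
  k=2: S(2,0) = 28.9619; S(2,1) = 24.2000; S(2,2) = 20.2210
  k=3: S(3,0) = 31.6835; S(3,1) = 26.4741; S(3,2) = 22.1212; S(3,3) = 18.4841
Terminal payoffs V(N, i) = max(K - S_T, 0):
  V(3,0) = 0.000000; V(3,1) = 0.000000; V(3,2) = 0.858765; V(3,3) = 4.495940
Backward induction: V(k, i) = exp(-r*dt) * [p * V(k+1, i) + (1-p) * V(k+1, i+1)].
  V(2,0) = exp(-r*dt) * [p*0.000000 + (1-p)*0.000000] = 0.000000
  V(2,1) = exp(-r*dt) * [p*0.000000 + (1-p)*0.858765] = 0.432139
  V(2,2) = exp(-r*dt) * [p*0.858765 + (1-p)*4.495940] = 2.686310
  V(1,0) = exp(-r*dt) * [p*0.000000 + (1-p)*0.432139] = 0.217456
  V(1,1) = exp(-r*dt) * [p*0.432139 + (1-p)*2.686310] = 1.565093
  V(0,0) = exp(-r*dt) * [p*0.217456 + (1-p)*1.565093] = 0.894912


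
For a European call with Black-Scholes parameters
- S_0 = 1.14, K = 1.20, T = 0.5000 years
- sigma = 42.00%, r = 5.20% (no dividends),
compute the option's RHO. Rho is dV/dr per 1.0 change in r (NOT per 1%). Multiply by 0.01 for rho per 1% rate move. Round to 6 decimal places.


d1 = 0.0633254718; d2 = -0.2336593763
phi(d1) = 0.3981431795; exp(-qT) = 1.0000000000; exp(-rT) = 0.9743350896
N(d2) = 0.4076247139
Rho = K*T*exp(-rT)*N(d2) = 1.2000 * 0.5000 * 0.9743350896 * 0.4076247139 = 0.238298

Answer: Rho = 0.238298


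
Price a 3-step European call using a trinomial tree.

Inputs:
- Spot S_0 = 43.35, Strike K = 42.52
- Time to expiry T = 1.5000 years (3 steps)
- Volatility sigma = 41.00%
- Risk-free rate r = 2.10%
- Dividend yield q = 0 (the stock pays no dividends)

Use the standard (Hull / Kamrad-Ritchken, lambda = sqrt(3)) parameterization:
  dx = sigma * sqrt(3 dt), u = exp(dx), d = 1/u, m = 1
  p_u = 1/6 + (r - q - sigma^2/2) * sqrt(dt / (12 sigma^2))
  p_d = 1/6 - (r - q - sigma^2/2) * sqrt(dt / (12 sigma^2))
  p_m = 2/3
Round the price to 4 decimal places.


Answer: Price = V(0,0) = 8.7742

Derivation:
dt = T/N = 0.500000; dx = sigma*sqrt(3*dt) = 0.502145
u = exp(dx) = 1.652262; d = 1/u = 0.605231
p_u = 0.135276, p_m = 0.666667, p_d = 0.198057
Discount per step: exp(-r*dt) = 0.989555
Stock lattice S(k, j) with j the centered position index:
  k=0: S(0,+0) = 43.3500
  k=1: S(1,-1) = 26.2368; S(1,+0) = 43.3500; S(1,+1) = 71.6256
  k=2: S(2,-2) = 15.8793; S(2,-1) = 26.2368; S(2,+0) = 43.3500; S(2,+1) = 71.6256; S(2,+2) = 118.3442
  k=3: S(3,-3) = 9.6106; S(3,-2) = 15.8793; S(3,-1) = 26.2368; S(3,+0) = 43.3500; S(3,+1) = 71.6256; S(3,+2) = 118.3442; S(3,+3) = 195.5357
Terminal payoffs V(N, j) = max(S_T - K, 0):
  V(3,-3) = 0.000000; V(3,-2) = 0.000000; V(3,-1) = 0.000000; V(3,+0) = 0.830000; V(3,+1) = 29.105568; V(3,+2) = 75.824220; V(3,+3) = 153.015685
Backward induction: V(k, j) = exp(-r*dt) * [p_u * V(k+1, j+1) + p_m * V(k+1, j) + p_d * V(k+1, j-1)]
  V(2,-2) = exp(-r*dt) * [p_u*0.000000 + p_m*0.000000 + p_d*0.000000] = 0.000000
  V(2,-1) = exp(-r*dt) * [p_u*0.830000 + p_m*0.000000 + p_d*0.000000] = 0.111107
  V(2,+0) = exp(-r*dt) * [p_u*29.105568 + p_m*0.830000 + p_d*0.000000] = 4.443724
  V(2,+1) = exp(-r*dt) * [p_u*75.824220 + p_m*29.105568 + p_d*0.830000] = 29.513796
  V(2,+2) = exp(-r*dt) * [p_u*153.015685 + p_m*75.824220 + p_d*29.105568] = 76.209035
  V(1,-1) = exp(-r*dt) * [p_u*4.443724 + p_m*0.111107 + p_d*0.000000] = 0.668149
  V(1,+0) = exp(-r*dt) * [p_u*29.513796 + p_m*4.443724 + p_d*0.111107] = 6.904131
  V(1,+1) = exp(-r*dt) * [p_u*76.209035 + p_m*29.513796 + p_d*4.443724] = 30.542865
  V(0,+0) = exp(-r*dt) * [p_u*30.542865 + p_m*6.904131 + p_d*0.668149] = 8.774199


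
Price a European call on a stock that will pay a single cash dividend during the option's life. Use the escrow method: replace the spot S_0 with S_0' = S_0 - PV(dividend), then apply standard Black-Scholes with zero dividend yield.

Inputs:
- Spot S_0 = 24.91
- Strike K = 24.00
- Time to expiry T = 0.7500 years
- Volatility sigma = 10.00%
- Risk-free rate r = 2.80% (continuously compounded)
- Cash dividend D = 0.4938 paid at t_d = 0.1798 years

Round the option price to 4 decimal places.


PV(D) = D * exp(-r * t_d) = 0.4938 * 0.99497825 = 0.49132026
S_0' = S_0 - PV(D) = 24.9100 - 0.49132026 = 24.41867974
d1 = (ln(S_0'/K) + (r + sigma^2/2)*T) / (sigma*sqrt(T)) = 0.48548890
d2 = d1 - sigma*sqrt(T) = 0.39888636
exp(-rT) = 0.97921896
N(d1) = 0.68633521; N(d2) = 0.65501153
C = S_0' * N(d1) - K * exp(-rT) * N(d2) = 24.41867974 * 0.68633521 - 24.0000 * 0.97921896 * 0.65501153 = 1.3658

Answer: Price = 1.3658


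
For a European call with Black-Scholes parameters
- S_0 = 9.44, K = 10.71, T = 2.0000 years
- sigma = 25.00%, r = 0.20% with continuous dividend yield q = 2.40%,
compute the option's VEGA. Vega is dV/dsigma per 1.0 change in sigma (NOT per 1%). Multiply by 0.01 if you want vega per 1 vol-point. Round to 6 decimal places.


Answer: Vega = 4.846104

Derivation:
d1 = -0.3046835561; d2 = -0.6582369467
phi(d1) = 0.3808481393; exp(-qT) = 0.9531337871; exp(-rT) = 0.9960079893
Vega = S * exp(-qT) * phi(d1) * sqrt(T) = 9.4400 * 0.9531337871 * 0.3808481393 * 1.4142135624 = 4.846104


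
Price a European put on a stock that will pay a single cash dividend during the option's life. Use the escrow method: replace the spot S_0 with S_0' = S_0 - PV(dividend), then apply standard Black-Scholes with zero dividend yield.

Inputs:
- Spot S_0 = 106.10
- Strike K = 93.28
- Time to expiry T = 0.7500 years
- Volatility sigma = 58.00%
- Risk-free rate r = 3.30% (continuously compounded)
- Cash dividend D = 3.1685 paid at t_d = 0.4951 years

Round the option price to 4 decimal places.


PV(D) = D * exp(-r * t_d) = 3.1685 * 0.98379445 = 3.11715270
S_0' = S_0 - PV(D) = 106.1000 - 3.11715270 = 102.98284730
d1 = (ln(S_0'/K) + (r + sigma^2/2)*T) / (sigma*sqrt(T)) = 0.49743050
d2 = d1 - sigma*sqrt(T) = -0.00486423
exp(-rT) = 0.97555377
N(-d1) = 0.30944275; N(-d2) = 0.50194054
P = K * exp(-rT) * N(-d2) - S_0' * N(-d1) = 93.2800 * 0.97555377 * 0.50194054 - 102.98284730 * 0.30944275 = 13.8091

Answer: Price = 13.8091


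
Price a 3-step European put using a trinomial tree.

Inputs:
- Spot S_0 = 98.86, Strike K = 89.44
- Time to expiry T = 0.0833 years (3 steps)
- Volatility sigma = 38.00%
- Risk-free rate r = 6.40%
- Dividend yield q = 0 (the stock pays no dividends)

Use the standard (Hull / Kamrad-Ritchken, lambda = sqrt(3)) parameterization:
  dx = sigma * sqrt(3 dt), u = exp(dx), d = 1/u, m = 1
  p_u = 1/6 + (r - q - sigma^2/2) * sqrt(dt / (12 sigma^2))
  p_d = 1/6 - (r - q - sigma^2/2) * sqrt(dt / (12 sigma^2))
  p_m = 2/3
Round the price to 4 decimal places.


Answer: Price = V(0,0) = 0.8489

Derivation:
dt = T/N = 0.027767; dx = sigma*sqrt(3*dt) = 0.109675
u = exp(dx) = 1.115915; d = 1/u = 0.896126
p_u = 0.165629, p_m = 0.666667, p_d = 0.167705
Discount per step: exp(-r*dt) = 0.998225
Stock lattice S(k, j) with j the centered position index:
  k=0: S(0,+0) = 98.8600
  k=1: S(1,-1) = 88.5910; S(1,+0) = 98.8600; S(1,+1) = 110.3193
  k=2: S(2,-2) = 79.3887; S(2,-1) = 88.5910; S(2,+0) = 98.8600; S(2,+1) = 110.3193; S(2,+2) = 123.1070
  k=3: S(3,-3) = 71.1422; S(3,-2) = 79.3887; S(3,-1) = 88.5910; S(3,+0) = 98.8600; S(3,+1) = 110.3193; S(3,+2) = 123.1070; S(3,+3) = 137.3769
Terminal payoffs V(N, j) = max(K - S_T, 0):
  V(3,-3) = 18.297787; V(3,-2) = 10.051344; V(3,-1) = 0.849015; V(3,+0) = 0.000000; V(3,+1) = 0.000000; V(3,+2) = 0.000000; V(3,+3) = 0.000000
Backward induction: V(k, j) = exp(-r*dt) * [p_u * V(k+1, j+1) + p_m * V(k+1, j) + p_d * V(k+1, j-1)]
  V(2,-2) = exp(-r*dt) * [p_u*0.849015 + p_m*10.051344 + p_d*18.297787] = 9.892546
  V(2,-1) = exp(-r*dt) * [p_u*0.000000 + p_m*0.849015 + p_d*10.051344] = 2.247670
  V(2,+0) = exp(-r*dt) * [p_u*0.000000 + p_m*0.000000 + p_d*0.849015] = 0.142131
  V(2,+1) = exp(-r*dt) * [p_u*0.000000 + p_m*0.000000 + p_d*0.000000] = 0.000000
  V(2,+2) = exp(-r*dt) * [p_u*0.000000 + p_m*0.000000 + p_d*0.000000] = 0.000000
  V(1,-1) = exp(-r*dt) * [p_u*0.142131 + p_m*2.247670 + p_d*9.892546] = 3.175366
  V(1,+0) = exp(-r*dt) * [p_u*0.000000 + p_m*0.142131 + p_d*2.247670] = 0.470861
  V(1,+1) = exp(-r*dt) * [p_u*0.000000 + p_m*0.000000 + p_d*0.142131] = 0.023794
  V(0,+0) = exp(-r*dt) * [p_u*0.023794 + p_m*0.470861 + p_d*3.175366] = 0.848862
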